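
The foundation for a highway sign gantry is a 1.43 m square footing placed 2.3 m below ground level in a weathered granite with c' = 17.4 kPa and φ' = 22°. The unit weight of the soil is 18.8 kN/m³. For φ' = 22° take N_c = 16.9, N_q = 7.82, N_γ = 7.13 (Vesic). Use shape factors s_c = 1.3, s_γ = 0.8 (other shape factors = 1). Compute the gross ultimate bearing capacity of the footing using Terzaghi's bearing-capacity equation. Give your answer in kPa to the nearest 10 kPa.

q_ult ≈ 800 kPa

Overburden at base level: q = 18.8 × 2.3 = 43.24 kPa.
Cohesion term c·N_c·s_c = 17.4 × 16.9 × 1.3 = 382.28 kPa; surcharge term q·N_q = 43.24 × 7.82 = 338.14 kPa; self-weight term 0.5·γ·B·N_γ·s_γ = 0.5 × 18.8 × 1.43 × 7.13 × 0.8 = 76.673 kPa.
q_ult = 382.28 + 338.14 + 76.673 = 797.09 kPa.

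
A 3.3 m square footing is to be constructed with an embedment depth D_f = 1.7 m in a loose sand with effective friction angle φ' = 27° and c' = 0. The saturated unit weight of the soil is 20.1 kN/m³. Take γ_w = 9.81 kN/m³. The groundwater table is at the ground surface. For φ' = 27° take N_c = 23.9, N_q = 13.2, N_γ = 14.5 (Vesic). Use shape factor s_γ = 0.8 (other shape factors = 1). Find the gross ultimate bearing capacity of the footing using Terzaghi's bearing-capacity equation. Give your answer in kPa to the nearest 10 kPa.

Water table at ground surface, so effective unit weight γ' = 20.1 − 9.81 = 10.29 kN/m³ is used throughout; overburden q = 10.29 × 1.7 = 17.493 kPa; the same γ' applies in the ½γBN_γ term.
Surcharge term q·N_q = 17.493 × 13.2 = 230.91 kPa; self-weight term 0.5·γ·B·N_γ·s_γ = 0.5 × 10.29 × 3.3 × 14.5 × 0.8 = 196.95 kPa.
q_ult = 230.91 + 196.95 = 427.86 kPa.

q_ult ≈ 430 kPa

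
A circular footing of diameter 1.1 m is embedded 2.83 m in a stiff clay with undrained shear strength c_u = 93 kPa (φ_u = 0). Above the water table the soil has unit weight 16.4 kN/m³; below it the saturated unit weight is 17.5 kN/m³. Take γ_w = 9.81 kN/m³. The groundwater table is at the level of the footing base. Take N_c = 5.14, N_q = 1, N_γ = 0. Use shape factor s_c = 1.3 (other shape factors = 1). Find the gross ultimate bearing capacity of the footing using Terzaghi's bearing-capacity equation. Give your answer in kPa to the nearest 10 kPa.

q_ult ≈ 670 kPa

q = γ·D_f = 16.4 × 2.83 = 46.412 kPa.
c·N_c·s_c = 93 × 5.14 × 1.3 = 621.43 kPa
q·N_q = 46.412 × 1 = 46.412 kPa
q_ult = 621.43 + 46.412 = 667.84 kPa.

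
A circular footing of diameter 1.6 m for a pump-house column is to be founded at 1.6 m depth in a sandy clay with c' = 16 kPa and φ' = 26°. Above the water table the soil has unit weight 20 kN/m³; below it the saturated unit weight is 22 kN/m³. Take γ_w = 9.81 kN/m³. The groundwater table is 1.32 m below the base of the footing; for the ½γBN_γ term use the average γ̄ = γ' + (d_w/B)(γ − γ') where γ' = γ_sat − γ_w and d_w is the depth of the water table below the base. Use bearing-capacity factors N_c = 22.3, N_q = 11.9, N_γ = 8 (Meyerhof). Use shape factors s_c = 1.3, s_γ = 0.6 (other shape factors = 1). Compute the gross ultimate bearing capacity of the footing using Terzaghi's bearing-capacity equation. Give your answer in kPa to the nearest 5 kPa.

q_ult ≈ 915 kPa

Effective surcharge at the founding depth q = γ·D_f = 20 × 1.6 = 32 kPa.
With d_w = 1.32 m < B, γ̄ = 12.19 + (1.32/1.6) × (20 − 12.19) = 18.633 kN/m³.
q_ult = c·N_c·s_c + q·N_q + 0.5·γ·B·N_γ·s_γ
     = 16 × 22.3 × 1.3 + 32 × 11.9 + 0.5 × 18.633 × 1.6 × 8 × 0.6
     = 463.84 + 380.8 + 71.552 = 916.19 kPa.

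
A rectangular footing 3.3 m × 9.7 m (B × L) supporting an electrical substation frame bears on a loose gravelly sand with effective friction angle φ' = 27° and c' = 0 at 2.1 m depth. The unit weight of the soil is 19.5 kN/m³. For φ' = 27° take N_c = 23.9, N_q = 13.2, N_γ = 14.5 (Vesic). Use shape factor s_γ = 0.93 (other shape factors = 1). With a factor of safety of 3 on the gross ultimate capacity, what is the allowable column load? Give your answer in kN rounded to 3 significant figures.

q = γ·D_f = 19.5 × 2.1 = 40.95 kPa.
q·N_q = 40.95 × 13.2 = 540.54 kPa
0.5·γ·B·N_γ·s_γ = 0.5 × 19.5 × 3.3 × 14.5 × 0.93 = 433.88 kPa
q_ult = 540.54 + 433.88 = 974.42 kPa.
Gross allowable pressure q_all = 974.42 / 3 = 324.81 kPa.
Footing area = 32.01 m², so allowable column load = 324.81 × 32.01 = 10397 kN.

P_all ≈ 10400 kN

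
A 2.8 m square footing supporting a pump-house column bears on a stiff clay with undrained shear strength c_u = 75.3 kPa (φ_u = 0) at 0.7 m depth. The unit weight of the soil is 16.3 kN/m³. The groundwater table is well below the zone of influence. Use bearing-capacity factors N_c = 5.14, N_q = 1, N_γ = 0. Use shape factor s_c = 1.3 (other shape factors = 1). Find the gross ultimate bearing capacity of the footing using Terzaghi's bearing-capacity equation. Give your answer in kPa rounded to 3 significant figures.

Effective surcharge at the founding depth q = γ·D_f = 16.3 × 0.7 = 11.41 kPa.
q_ult = c·N_c·s_c + q·N_q
     = 75.3 × 5.14 × 1.3 + 11.41 × 1
     = 503.15 + 11.41 = 514.56 kPa.

q_ult ≈ 515 kPa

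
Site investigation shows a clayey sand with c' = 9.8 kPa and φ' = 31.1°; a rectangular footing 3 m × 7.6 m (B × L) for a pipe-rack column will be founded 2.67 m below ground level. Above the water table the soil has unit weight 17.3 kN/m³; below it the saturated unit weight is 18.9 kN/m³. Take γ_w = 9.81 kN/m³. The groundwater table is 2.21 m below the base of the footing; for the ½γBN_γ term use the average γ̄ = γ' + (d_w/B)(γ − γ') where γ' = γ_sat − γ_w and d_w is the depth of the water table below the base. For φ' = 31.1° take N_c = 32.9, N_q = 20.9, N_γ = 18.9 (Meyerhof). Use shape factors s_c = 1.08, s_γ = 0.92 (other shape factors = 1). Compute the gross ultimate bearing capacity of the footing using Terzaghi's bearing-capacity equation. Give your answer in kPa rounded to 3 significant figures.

q_ult ≈ 1710 kPa

q = γ·D_f = 17.3 × 2.67 = 46.191 kPa.
γ' = 9.09 kN/m³; averaging over the depth B below the base, γ̄ = γ' + (d_w/B)(γ − γ') = 15.138 kN/m³.
c·N_c·s_c = 9.8 × 32.9 × 1.08 = 348.21 kPa
q·N_q = 46.191 × 20.9 = 965.39 kPa
0.5·γ·B·N_γ·s_γ = 0.5 × 15.138 × 3 × 18.9 × 0.92 = 394.83 kPa
q_ult = 348.21 + 965.39 + 394.83 = 1708.4 kPa.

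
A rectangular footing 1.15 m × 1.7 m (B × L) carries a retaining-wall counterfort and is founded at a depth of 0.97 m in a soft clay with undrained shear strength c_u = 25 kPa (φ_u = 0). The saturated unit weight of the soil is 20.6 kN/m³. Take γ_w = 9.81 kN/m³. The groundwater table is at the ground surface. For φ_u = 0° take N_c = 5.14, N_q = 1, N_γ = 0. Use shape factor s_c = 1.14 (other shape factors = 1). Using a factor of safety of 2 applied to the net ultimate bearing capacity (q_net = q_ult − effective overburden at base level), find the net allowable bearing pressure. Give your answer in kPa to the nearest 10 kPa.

With the water table at the surface the whole profile is submerged: γ' = 20.6 − 9.81 = 10.79 kN/m³, so q = γ'·D_f = 10.466 kPa.
q_ult = c·N_c·s_c + q·N_q
     = 25 × 5.14 × 1.14 + 10.466 × 1
     = 146.49 + 10.466 = 156.96 kPa.
Net ultimate: q_net = 156.96 − 10.466 = 146.49 kPa.
q_all(net) = 146.49 / 2 = 73.245 kPa.

q_all(net) ≈ 70 kPa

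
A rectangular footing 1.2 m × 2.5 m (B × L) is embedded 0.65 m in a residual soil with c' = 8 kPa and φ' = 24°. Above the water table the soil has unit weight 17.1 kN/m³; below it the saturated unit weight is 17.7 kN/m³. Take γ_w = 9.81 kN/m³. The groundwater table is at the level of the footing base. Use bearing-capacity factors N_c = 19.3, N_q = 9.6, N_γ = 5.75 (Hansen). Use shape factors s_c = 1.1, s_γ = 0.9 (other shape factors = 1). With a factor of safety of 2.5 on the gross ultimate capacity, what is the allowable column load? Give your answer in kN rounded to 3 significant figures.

P_all ≈ 361 kN

Overburden at base level: q = 17.1 × 0.65 = 11.115 kPa.
Below the base the soil is submerged, so the ½γBN_γ term uses γ' = 17.7 − 9.81 = 7.89 kN/m³.
Cohesion term c·N_c·s_c = 8 × 19.3 × 1.1 = 169.84 kPa; surcharge term q·N_q = 11.115 × 9.6 = 106.7 kPa; self-weight term 0.5·γ·B·N_γ·s_γ = 0.5 × 7.89 × 1.2 × 5.75 × 0.9 = 24.498 kPa.
q_ult = 169.84 + 106.7 + 24.498 = 301.04 kPa.
Gross allowable pressure q_all = 301.04 / 2.5 = 120.42 kPa.
Footing area = 3 m², so allowable column load = 120.42 × 3 = 361.25 kN.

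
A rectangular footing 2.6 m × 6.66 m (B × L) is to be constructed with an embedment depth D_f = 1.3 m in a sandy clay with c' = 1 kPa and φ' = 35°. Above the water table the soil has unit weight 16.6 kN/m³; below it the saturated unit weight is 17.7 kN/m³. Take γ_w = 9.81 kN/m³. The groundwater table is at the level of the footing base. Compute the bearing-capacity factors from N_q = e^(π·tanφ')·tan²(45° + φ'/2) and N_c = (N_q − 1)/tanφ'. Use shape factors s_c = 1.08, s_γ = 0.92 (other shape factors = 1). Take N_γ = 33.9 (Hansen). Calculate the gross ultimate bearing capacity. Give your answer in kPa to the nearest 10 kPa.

q_ult ≈ 1090 kPa

tan35° = 0.7002, so N_q = e^(π×0.7002)·tan²(62.5°) = 9.023 × 3.69 = 33.3.
N_c = (33.3 − 1)/tan35° = 46.12.
q = γ·D_f = 16.6 × 1.3 = 21.58 kPa.
For the ½γBN_γ term take γ' = 17.7 − 9.81 = 7.89 kN/m³ (soil below base is submerged).
c·N_c·s_c = 1 × 46.124 × 1.08 = 49.813 kPa
q·N_q = 21.58 × 33.296 = 718.53 kPa
0.5·γ·B·N_γ·s_γ = 0.5 × 7.89 × 2.6 × 33.9 × 0.92 = 319.9 kPa
q_ult = 49.813 + 718.53 + 319.9 = 1088.2 kPa.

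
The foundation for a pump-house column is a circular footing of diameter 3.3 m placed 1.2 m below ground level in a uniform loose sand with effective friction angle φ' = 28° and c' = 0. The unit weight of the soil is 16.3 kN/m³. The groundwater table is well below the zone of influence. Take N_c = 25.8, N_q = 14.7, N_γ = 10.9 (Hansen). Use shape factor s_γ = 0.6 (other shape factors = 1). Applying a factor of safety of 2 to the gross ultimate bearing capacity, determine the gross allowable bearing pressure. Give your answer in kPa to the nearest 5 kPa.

q = γ·D_f = 16.3 × 1.2 = 19.56 kPa.
q·N_q = 19.56 × 14.7 = 287.53 kPa
0.5·γ·B·N_γ·s_γ = 0.5 × 16.3 × 3.3 × 10.9 × 0.6 = 175.89 kPa
q_ult = 287.53 + 175.89 = 463.43 kPa.
q_all = q_ult / FS = 463.43 / 2 = 231.71 kPa.

q_all ≈ 230 kPa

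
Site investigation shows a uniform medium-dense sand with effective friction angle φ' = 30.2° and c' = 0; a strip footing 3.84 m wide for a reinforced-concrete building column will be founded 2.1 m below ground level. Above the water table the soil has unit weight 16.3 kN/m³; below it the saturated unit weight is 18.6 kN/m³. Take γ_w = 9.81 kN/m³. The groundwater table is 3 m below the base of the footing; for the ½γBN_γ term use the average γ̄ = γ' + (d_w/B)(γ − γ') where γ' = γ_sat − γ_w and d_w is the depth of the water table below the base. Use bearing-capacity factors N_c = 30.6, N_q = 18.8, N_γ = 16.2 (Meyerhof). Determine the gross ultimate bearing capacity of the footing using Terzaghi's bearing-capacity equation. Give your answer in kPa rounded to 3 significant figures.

q_ult ≈ 1100 kPa

Effective surcharge at the founding depth q = γ·D_f = 16.3 × 2.1 = 34.23 kPa.
With d_w = 3 m < B, γ̄ = 8.79 + (3/3.84) × (16.3 − 8.79) = 14.657 kN/m³.
q_ult = q·N_q + 0.5·γ·B·N_γ
     = 34.23 × 18.8 + 0.5 × 14.657 × 3.84 × 16.2
     = 643.52 + 455.9 = 1099.4 kPa.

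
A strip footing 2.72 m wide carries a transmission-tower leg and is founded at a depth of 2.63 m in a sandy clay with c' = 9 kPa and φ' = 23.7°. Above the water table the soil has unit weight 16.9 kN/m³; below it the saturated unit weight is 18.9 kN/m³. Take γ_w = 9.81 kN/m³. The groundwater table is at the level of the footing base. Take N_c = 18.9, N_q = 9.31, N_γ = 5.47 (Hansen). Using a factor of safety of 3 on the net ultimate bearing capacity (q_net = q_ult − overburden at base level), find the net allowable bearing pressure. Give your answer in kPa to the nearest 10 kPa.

Effective surcharge at the founding depth q = γ·D_f = 16.9 × 2.63 = 44.447 kPa.
The water table coincides with the base, so in the self-weight term γ → γ' = 9.09 kN/m³.
q_ult = c·N_c + q·N_q + 0.5·γ·B·N_γ
     = 9 × 18.9 + 44.447 × 9.31 + 0.5 × 9.09 × 2.72 × 5.47
     = 170.1 + 413.8 + 67.622 = 651.52 kPa.
q_net = 651.52 − 44.447 = 607.08 kPa.
q_all(net) = 607.08 / 3 = 202.36 kPa.

q_all(net) ≈ 200 kPa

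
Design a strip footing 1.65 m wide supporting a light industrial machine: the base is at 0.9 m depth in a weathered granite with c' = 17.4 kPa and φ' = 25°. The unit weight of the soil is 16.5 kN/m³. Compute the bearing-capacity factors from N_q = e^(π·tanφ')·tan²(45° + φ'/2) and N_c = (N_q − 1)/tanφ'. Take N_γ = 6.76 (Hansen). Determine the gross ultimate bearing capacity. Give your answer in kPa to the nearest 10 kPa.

q_ult ≈ 610 kPa

tan25° = 0.4663, so N_q = e^(π×0.4663)·tan²(57.5°) = 4.327 × 2.464 = 10.66.
N_c = (10.66 − 1)/tan25° = 20.72.
q = γ·D_f = 16.5 × 0.9 = 14.85 kPa.
c·N_c = 17.4 × 20.721 = 360.54 kPa
q·N_q = 14.85 × 10.662 = 158.33 kPa
0.5·γ·B·N_γ = 0.5 × 16.5 × 1.65 × 6.76 = 92.02 kPa
q_ult = 360.54 + 158.33 + 92.02 = 610.89 kPa.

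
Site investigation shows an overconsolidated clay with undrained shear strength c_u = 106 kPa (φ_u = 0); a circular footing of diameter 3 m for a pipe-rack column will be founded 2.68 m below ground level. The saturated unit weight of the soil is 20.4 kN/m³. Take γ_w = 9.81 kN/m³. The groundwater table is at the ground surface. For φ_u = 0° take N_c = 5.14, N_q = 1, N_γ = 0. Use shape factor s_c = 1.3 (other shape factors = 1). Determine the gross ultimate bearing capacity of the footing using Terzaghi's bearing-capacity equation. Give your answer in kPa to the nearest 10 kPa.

With the water table at the surface the whole profile is submerged: γ' = 20.4 − 9.81 = 10.59 kN/m³, so q = γ'·D_f = 28.381 kPa.
q_ult = c·N_c·s_c + q·N_q
     = 106 × 5.14 × 1.3 + 28.381 × 1
     = 708.29 + 28.381 = 736.67 kPa.

q_ult ≈ 740 kPa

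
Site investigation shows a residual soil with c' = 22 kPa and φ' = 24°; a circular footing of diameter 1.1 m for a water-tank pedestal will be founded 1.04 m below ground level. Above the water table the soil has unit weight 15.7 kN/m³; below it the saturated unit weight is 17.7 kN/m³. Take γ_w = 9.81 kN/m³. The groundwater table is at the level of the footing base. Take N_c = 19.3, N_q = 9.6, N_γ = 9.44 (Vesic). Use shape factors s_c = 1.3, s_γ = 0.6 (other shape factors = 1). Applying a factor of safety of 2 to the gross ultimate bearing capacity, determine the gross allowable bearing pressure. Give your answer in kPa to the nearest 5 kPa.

q_all ≈ 365 kPa

Overburden at base level: q = 15.7 × 1.04 = 16.328 kPa.
Below the base the soil is submerged, so the ½γBN_γ term uses γ' = 17.7 − 9.81 = 7.89 kN/m³.
Cohesion term c·N_c·s_c = 22 × 19.3 × 1.3 = 551.98 kPa; surcharge term q·N_q = 16.328 × 9.6 = 156.75 kPa; self-weight term 0.5·γ·B·N_γ·s_γ = 0.5 × 7.89 × 1.1 × 9.44 × 0.6 = 24.579 kPa.
q_ult = 551.98 + 156.75 + 24.579 = 733.31 kPa.
q_all = q_ult / FS = 733.31 / 2 = 366.65 kPa.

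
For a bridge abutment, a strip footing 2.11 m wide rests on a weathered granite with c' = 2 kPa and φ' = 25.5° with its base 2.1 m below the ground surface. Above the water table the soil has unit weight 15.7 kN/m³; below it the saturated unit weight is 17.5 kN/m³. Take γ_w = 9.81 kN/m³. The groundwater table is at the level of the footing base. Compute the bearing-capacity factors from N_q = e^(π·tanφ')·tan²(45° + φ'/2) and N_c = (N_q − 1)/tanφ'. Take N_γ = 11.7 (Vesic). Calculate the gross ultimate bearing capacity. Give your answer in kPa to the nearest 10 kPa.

q_ult ≈ 510 kPa

tan25.5° = 0.477, so N_q = e^(π×0.477)·tan²(57.75°) = 4.475 × 2.512 = 11.24.
N_c = (11.24 − 1)/tan25.5° = 21.47.
Overburden at base level: q = 15.7 × 2.1 = 32.97 kPa.
Below the base the soil is submerged, so the ½γBN_γ term uses γ' = 17.5 − 9.81 = 7.69 kN/m³.
Cohesion term c·N_c = 2 × 21.469 = 42.939 kPa; surcharge term q·N_q = 32.97 × 11.24 = 370.59 kPa; self-weight term 0.5·γ·B·N_γ = 0.5 × 7.69 × 2.11 × 11.7 = 94.922 kPa.
q_ult = 42.939 + 370.59 + 94.922 = 508.45 kPa.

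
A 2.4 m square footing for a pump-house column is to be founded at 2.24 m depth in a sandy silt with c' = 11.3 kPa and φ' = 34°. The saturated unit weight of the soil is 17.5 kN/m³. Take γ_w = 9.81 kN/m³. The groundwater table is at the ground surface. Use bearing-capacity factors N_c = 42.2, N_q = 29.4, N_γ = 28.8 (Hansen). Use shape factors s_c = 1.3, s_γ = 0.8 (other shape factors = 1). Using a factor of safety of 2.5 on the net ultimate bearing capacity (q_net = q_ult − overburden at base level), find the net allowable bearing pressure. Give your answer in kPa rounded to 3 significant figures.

γ' = 17.5 − 9.81 = 7.69 kN/m³ (submerged throughout). q = 7.69 × 2.24 = 17.226 kPa; the same γ' applies in the ½γBN_γ term.
c·N_c·s_c = 11.3 × 42.2 × 1.3 = 619.92 kPa
q·N_q = 17.226 × 29.4 = 506.43 kPa
0.5·γ·B·N_γ·s_γ = 0.5 × 7.69 × 2.4 × 28.8 × 0.8 = 212.61 kPa
q_ult = 619.92 + 506.43 + 212.61 = 1339 kPa.
q_net = 1339 − 17.226 = 1321.7 kPa.
q_all(net) = 1321.7 / 2.5 = 528.7 kPa.

q_all(net) ≈ 529 kPa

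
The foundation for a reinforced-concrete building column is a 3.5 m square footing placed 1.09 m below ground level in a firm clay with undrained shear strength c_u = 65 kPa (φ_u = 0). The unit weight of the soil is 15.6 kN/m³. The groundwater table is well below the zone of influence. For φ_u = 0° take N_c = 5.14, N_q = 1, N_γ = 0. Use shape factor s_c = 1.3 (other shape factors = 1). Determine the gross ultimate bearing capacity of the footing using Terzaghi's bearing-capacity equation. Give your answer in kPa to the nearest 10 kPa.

q_ult ≈ 450 kPa

q = γ·D_f = 15.6 × 1.09 = 17.004 kPa.
c·N_c·s_c = 65 × 5.14 × 1.3 = 434.33 kPa
q·N_q = 17.004 × 1 = 17.004 kPa
q_ult = 434.33 + 17.004 = 451.33 kPa.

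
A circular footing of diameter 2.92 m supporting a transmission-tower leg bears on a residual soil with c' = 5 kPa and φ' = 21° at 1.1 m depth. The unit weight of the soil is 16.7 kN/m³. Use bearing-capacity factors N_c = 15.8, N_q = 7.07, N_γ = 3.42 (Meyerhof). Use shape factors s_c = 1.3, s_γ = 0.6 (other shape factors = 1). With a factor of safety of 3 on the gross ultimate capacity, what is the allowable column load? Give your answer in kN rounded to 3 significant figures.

Overburden at base level: q = 16.7 × 1.1 = 18.37 kPa.
Cohesion term c·N_c·s_c = 5 × 15.8 × 1.3 = 102.7 kPa; surcharge term q·N_q = 18.37 × 7.07 = 129.88 kPa; self-weight term 0.5·γ·B·N_γ·s_γ = 0.5 × 16.7 × 2.92 × 3.42 × 0.6 = 50.032 kPa.
q_ult = 102.7 + 129.88 + 50.032 = 282.61 kPa.
Gross allowable pressure q_all = 282.61 / 3 = 94.203 kPa.
Footing area = 6.6966 m², so allowable column load = 94.203 × 6.6966 = 630.84 kN.

P_all ≈ 631 kN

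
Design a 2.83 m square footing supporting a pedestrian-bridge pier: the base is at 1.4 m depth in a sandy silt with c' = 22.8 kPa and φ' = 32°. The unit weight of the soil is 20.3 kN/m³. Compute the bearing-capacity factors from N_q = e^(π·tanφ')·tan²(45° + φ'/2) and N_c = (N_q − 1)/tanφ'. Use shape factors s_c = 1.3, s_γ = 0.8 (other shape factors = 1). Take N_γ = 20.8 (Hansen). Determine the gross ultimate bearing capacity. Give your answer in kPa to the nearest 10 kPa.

q_ult ≈ 2190 kPa

tan32° = 0.6249, so N_q = e^(π×0.6249)·tan²(61°) = 7.121 × 3.255 = 23.18.
N_c = (23.18 − 1)/tan32° = 35.49.
Effective surcharge at the founding depth q = γ·D_f = 20.3 × 1.4 = 28.42 kPa.
q_ult = c·N_c·s_c + q·N_q + 0.5·γ·B·N_γ·s_γ
     = 22.8 × 35.49 × 1.3 + 28.42 × 23.177 + 0.5 × 20.3 × 2.83 × 20.8 × 0.8
     = 1051.9 + 658.68 + 477.98 = 2188.6 kPa.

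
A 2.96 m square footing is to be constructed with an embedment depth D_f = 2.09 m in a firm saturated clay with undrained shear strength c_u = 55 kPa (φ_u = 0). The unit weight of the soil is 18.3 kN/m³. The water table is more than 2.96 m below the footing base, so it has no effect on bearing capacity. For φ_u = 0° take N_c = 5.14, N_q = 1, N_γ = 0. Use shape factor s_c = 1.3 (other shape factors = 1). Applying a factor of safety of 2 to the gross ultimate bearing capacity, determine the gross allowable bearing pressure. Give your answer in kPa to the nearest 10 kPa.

Effective surcharge at the founding depth q = γ·D_f = 18.3 × 2.09 = 38.247 kPa.
q_ult = c·N_c·s_c + q·N_q
     = 55 × 5.14 × 1.3 + 38.247 × 1
     = 367.51 + 38.247 = 405.76 kPa.
q_all = q_ult / FS = 405.76 / 2 = 202.88 kPa.

q_all ≈ 200 kPa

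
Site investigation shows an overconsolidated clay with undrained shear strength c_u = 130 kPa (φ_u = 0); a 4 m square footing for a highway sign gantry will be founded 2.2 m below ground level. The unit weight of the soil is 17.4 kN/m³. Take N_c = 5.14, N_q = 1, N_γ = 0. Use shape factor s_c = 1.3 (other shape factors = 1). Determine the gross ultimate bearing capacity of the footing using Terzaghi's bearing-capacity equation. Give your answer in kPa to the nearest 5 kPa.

q_ult ≈ 905 kPa

Overburden at base level: q = 17.4 × 2.2 = 38.28 kPa.
Cohesion term c·N_c·s_c = 130 × 5.14 × 1.3 = 868.66 kPa; surcharge term q·N_q = 38.28 × 1 = 38.28 kPa.
q_ult = 868.66 + 38.28 = 906.94 kPa.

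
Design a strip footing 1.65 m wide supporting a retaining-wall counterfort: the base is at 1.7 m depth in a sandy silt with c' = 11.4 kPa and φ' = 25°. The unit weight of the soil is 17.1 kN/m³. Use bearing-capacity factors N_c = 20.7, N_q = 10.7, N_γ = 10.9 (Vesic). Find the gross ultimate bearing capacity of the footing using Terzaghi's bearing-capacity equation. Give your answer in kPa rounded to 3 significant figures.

q_ult ≈ 701 kPa

Effective surcharge at the founding depth q = γ·D_f = 17.1 × 1.7 = 29.07 kPa.
q_ult = c·N_c + q·N_q + 0.5·γ·B·N_γ
     = 11.4 × 20.7 + 29.07 × 10.7 + 0.5 × 17.1 × 1.65 × 10.9
     = 235.98 + 311.05 + 153.77 = 700.8 kPa.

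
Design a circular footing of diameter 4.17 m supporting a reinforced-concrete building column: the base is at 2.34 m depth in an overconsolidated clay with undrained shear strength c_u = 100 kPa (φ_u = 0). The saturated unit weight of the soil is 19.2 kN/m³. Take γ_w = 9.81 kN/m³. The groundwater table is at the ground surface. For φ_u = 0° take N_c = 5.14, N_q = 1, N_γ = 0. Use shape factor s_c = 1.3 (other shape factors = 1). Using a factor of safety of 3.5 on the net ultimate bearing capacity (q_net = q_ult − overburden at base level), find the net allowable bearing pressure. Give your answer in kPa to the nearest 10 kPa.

Water table at ground surface, so effective unit weight γ' = 19.2 − 9.81 = 9.39 kN/m³ is used throughout; overburden q = 9.39 × 2.34 = 21.973 kPa.
Cohesion term c·N_c·s_c = 100 × 5.14 × 1.3 = 668.2 kPa; surcharge term q·N_q = 21.973 × 1 = 21.973 kPa.
q_ult = 668.2 + 21.973 = 690.17 kPa.
q_net = 690.17 − 21.973 = 668.2 kPa.
q_all(net) = 668.2 / 3.5 = 190.91 kPa.

q_all(net) ≈ 190 kPa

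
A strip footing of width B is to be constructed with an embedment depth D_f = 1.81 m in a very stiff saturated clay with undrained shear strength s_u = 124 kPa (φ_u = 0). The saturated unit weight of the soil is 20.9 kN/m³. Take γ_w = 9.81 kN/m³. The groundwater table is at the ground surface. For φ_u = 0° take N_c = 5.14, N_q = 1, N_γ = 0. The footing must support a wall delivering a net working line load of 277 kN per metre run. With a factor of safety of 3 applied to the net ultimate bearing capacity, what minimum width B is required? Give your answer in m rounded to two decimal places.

B = 1.30 m

γ' = 20.9 − 9.81 = 11.09 kN/m³ (submerged throughout). q = 11.09 × 1.81 = 20.073 kPa.
c·N_c = 124 × 5.14 = 637.36 kPa
q·N_q = 20.073 × 1 = 20.073 kPa
q_ult = 637.36 + 20.073 = 657.43 kPa.
For φ = 0 the ½γBN_γ term vanishes, so q_ult is independent of B. q_net = 657.43 − 20.073 = 637.36 kPa; q_all(net) = 637.36/3 = 212.45 kPa.
Required width B = w / q_all(net) = 277 / 212.45 = 1.304 m.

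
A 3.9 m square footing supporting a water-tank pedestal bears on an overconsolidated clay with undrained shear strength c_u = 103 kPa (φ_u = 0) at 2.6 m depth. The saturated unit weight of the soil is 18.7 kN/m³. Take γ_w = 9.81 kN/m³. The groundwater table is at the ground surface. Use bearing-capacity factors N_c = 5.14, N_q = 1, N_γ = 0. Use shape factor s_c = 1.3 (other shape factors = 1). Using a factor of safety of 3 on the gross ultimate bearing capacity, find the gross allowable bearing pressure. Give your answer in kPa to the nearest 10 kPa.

q_all ≈ 240 kPa

With the water table at the surface the whole profile is submerged: γ' = 18.7 − 9.81 = 8.89 kN/m³, so q = γ'·D_f = 23.114 kPa.
q_ult = c·N_c·s_c + q·N_q
     = 103 × 5.14 × 1.3 + 23.114 × 1
     = 688.25 + 23.114 = 711.36 kPa.
q_all = 711.36 / 3 = 237.12 kPa.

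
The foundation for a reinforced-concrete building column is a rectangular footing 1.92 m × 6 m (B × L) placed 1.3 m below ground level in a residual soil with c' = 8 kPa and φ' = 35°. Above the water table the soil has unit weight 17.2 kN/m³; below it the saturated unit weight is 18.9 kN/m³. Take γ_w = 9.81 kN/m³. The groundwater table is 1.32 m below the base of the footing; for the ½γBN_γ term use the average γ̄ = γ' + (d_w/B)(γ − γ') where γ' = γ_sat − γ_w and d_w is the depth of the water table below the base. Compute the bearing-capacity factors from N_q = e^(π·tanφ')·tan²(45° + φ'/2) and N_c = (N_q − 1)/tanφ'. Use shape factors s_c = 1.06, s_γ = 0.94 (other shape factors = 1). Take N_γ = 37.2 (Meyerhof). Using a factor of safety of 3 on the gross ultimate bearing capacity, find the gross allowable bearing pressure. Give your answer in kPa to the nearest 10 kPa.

N_q = e^(π·tan35°)·tan²(62.5°) = 33.3; N_c = (N_q − 1)/tanφ' = 46.12.
q = γ·D_f = 17.2 × 1.3 = 22.36 kPa.
γ' = 9.09 kN/m³; averaging over the depth B below the base, γ̄ = γ' + (d_w/B)(γ − γ') = 14.666 kN/m³.
c·N_c·s_c = 8 × 46.124 × 1.06 = 391.13 kPa
q·N_q = 22.36 × 33.296 = 744.5 kPa
0.5·γ·B·N_γ·s_γ = 0.5 × 14.666 × 1.92 × 37.2 × 0.94 = 492.31 kPa
q_ult = 391.13 + 744.5 + 492.31 = 1627.9 kPa.
q_all = 1627.9 / 3 = 542.65 kPa.

q_all ≈ 540 kPa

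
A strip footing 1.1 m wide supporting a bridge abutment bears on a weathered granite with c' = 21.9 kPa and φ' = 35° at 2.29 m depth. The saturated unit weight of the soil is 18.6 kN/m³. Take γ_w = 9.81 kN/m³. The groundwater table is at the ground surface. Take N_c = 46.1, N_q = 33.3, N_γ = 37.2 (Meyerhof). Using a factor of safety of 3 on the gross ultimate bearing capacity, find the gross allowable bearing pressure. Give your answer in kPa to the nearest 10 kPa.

Water table at ground surface, so effective unit weight γ' = 18.6 − 9.81 = 8.79 kN/m³ is used throughout; overburden q = 8.79 × 2.29 = 20.129 kPa; the same γ' applies in the ½γBN_γ term.
Cohesion term c·N_c = 21.9 × 46.1 = 1009.6 kPa; surcharge term q·N_q = 20.129 × 33.3 = 670.3 kPa; self-weight term 0.5·γ·B·N_γ = 0.5 × 8.79 × 1.1 × 37.2 = 179.84 kPa.
q_ult = 1009.6 + 670.3 + 179.84 = 1859.7 kPa.
q_all = 1859.7 / 3 = 619.91 kPa.

q_all ≈ 620 kPa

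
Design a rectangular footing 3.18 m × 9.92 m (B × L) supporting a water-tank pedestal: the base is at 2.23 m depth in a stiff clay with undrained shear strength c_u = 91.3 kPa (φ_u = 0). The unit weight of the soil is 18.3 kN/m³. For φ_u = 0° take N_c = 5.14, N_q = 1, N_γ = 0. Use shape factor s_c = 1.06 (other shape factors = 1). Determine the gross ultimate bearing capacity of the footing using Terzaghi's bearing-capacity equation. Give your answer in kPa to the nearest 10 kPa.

q = γ·D_f = 18.3 × 2.23 = 40.809 kPa.
c·N_c·s_c = 91.3 × 5.14 × 1.06 = 497.44 kPa
q·N_q = 40.809 × 1 = 40.809 kPa
q_ult = 497.44 + 40.809 = 538.25 kPa.

q_ult ≈ 540 kPa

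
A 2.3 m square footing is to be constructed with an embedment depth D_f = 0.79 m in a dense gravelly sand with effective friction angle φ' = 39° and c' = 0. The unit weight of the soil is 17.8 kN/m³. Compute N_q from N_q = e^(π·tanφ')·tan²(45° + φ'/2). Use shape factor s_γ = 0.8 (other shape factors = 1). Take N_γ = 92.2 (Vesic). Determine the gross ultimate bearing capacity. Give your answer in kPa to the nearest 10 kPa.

tan39° = 0.8098, so N_q = e^(π×0.8098)·tan²(64.5°) = 12.731 × 4.395 = 55.96.
q = γ·D_f = 17.8 × 0.79 = 14.062 kPa.
q·N_q = 14.062 × 55.957 = 786.87 kPa
0.5·γ·B·N_γ·s_γ = 0.5 × 17.8 × 2.3 × 92.2 × 0.8 = 1509.9 kPa
q_ult = 786.87 + 1509.9 = 2296.7 kPa.

q_ult ≈ 2300 kPa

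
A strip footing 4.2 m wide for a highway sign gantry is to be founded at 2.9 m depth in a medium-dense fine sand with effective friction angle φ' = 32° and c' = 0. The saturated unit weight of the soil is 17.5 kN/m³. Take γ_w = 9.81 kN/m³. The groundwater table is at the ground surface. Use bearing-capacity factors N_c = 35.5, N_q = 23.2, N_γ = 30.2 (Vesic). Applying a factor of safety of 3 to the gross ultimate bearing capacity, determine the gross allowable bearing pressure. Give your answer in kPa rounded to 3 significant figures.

With the water table at the surface the whole profile is submerged: γ' = 17.5 − 9.81 = 7.69 kN/m³, so q = γ'·D_f = 22.301 kPa; the same γ' applies in the ½γBN_γ term.
q_ult = q·N_q + 0.5·γ·B·N_γ
     = 22.301 × 23.2 + 0.5 × 7.69 × 4.2 × 30.2
     = 517.38 + 487.7 = 1005.1 kPa.
q_all = q_ult / FS = 1005.1 / 3 = 335.03 kPa.

q_all ≈ 335 kPa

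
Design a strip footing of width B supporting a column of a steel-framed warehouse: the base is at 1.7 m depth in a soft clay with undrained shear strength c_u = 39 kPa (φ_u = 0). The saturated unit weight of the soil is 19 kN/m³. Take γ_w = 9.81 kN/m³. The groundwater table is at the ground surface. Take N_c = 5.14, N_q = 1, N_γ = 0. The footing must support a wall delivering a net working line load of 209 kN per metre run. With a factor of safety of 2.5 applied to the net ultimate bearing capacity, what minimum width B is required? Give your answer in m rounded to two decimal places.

Water table at ground surface, so effective unit weight γ' = 19 − 9.81 = 9.19 kN/m³ is used throughout; overburden q = 9.19 × 1.7 = 15.623 kPa.
Cohesion term c·N_c = 39 × 5.14 = 200.46 kPa; surcharge term q·N_q = 15.623 × 1 = 15.623 kPa.
q_ult = 200.46 + 15.623 = 216.08 kPa.
For φ = 0 the ½γBN_γ term vanishes, so q_ult is independent of B. q_net = 216.08 − 15.623 = 200.46 kPa; q_all(net) = 200.46/2.5 = 80.184 kPa.
Required width B = w / q_all(net) = 209 / 80.184 = 2.607 m.

B = 2.61 m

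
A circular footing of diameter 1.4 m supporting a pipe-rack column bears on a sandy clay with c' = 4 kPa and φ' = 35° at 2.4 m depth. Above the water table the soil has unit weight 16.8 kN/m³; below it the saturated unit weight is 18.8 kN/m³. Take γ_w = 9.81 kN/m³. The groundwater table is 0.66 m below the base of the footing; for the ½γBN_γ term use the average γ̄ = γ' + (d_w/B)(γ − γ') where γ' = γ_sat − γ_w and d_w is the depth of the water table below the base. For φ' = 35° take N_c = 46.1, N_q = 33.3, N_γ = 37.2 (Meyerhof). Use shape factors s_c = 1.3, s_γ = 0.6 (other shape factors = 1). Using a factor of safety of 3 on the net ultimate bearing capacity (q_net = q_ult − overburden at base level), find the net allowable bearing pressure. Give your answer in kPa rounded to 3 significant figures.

q_all(net) ≈ 580 kPa

Effective surcharge at the founding depth q = γ·D_f = 16.8 × 2.4 = 40.32 kPa.
With d_w = 0.66 m < B, γ̄ = 8.99 + (0.66/1.4) × (16.8 − 8.99) = 12.672 kN/m³.
q_ult = c·N_c·s_c + q·N_q + 0.5·γ·B·N_γ·s_γ
     = 4 × 46.1 × 1.3 + 40.32 × 33.3 + 0.5 × 12.672 × 1.4 × 37.2 × 0.6
     = 239.72 + 1342.7 + 197.99 = 1780.4 kPa.
q_net = 1780.4 − 40.32 = 1740 kPa.
q_all(net) = 1740 / 3 = 580.01 kPa.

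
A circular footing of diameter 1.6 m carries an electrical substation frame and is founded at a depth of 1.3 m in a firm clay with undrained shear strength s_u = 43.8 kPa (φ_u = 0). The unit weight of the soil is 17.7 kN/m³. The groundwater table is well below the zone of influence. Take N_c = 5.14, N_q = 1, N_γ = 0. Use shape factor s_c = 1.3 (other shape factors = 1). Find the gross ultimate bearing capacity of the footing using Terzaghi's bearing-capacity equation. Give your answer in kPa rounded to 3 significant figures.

q = γ·D_f = 17.7 × 1.3 = 23.01 kPa.
c·N_c·s_c = 43.8 × 5.14 × 1.3 = 292.67 kPa
q·N_q = 23.01 × 1 = 23.01 kPa
q_ult = 292.67 + 23.01 = 315.68 kPa.

q_ult ≈ 316 kPa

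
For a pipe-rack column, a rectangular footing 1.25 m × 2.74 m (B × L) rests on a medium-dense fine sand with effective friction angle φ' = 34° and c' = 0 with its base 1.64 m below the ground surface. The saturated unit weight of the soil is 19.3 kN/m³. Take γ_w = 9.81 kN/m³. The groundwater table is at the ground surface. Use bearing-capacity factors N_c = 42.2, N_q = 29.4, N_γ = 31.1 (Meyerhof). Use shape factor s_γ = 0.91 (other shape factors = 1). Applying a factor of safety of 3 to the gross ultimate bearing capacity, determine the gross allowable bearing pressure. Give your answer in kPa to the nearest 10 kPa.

q_all ≈ 210 kPa

Water table at ground surface, so effective unit weight γ' = 19.3 − 9.81 = 9.49 kN/m³ is used throughout; overburden q = 9.49 × 1.64 = 15.564 kPa; the same γ' applies in the ½γBN_γ term.
Surcharge term q·N_q = 15.564 × 29.4 = 457.57 kPa; self-weight term 0.5·γ·B·N_γ·s_γ = 0.5 × 9.49 × 1.25 × 31.1 × 0.91 = 167.86 kPa.
q_ult = 457.57 + 167.86 = 625.43 kPa.
q_all = q_ult / FS = 625.43 / 3 = 208.48 kPa.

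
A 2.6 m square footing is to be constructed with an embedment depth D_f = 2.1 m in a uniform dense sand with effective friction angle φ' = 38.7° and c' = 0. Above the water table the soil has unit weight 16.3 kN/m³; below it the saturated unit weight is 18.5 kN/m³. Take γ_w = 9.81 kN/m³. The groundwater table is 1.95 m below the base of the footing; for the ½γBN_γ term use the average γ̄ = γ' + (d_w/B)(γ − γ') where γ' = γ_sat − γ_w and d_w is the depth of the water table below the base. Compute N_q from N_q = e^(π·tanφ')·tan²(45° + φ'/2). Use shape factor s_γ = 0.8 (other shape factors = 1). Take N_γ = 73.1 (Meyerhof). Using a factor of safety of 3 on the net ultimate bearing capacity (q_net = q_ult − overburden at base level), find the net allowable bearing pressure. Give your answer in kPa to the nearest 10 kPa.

N_q = e^(π·tan38.7°)·tan²(64.35°) = 53.73.
q = γ·D_f = 16.3 × 2.1 = 34.23 kPa.
γ' = 8.69 kN/m³; averaging over the depth B below the base, γ̄ = γ' + (d_w/B)(γ − γ') = 14.398 kN/m³.
q·N_q = 34.23 × 53.733 = 1839.3 kPa
0.5·γ·B·N_γ·s_γ = 0.5 × 14.398 × 2.6 × 73.1 × 0.8 = 1094.6 kPa
q_ult = 1839.3 + 1094.6 = 2933.8 kPa.
q_net = 2933.8 − 34.23 = 2899.6 kPa.
q_all(net) = 2899.6 / 3 = 966.53 kPa.

q_all(net) ≈ 970 kPa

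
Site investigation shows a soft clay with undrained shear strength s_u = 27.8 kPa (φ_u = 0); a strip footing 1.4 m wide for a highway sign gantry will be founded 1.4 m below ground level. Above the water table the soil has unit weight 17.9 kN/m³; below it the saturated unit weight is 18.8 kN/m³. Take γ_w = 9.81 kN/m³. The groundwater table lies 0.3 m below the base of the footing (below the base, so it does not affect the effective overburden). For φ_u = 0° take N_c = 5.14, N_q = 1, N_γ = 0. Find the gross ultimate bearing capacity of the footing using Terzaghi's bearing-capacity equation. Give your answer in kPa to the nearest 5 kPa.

q = γ·D_f = 17.9 × 1.4 = 25.06 kPa.
c·N_c = 27.8 × 5.14 = 142.89 kPa
q·N_q = 25.06 × 1 = 25.06 kPa
q_ult = 142.89 + 25.06 = 167.95 kPa.

q_ult ≈ 170 kPa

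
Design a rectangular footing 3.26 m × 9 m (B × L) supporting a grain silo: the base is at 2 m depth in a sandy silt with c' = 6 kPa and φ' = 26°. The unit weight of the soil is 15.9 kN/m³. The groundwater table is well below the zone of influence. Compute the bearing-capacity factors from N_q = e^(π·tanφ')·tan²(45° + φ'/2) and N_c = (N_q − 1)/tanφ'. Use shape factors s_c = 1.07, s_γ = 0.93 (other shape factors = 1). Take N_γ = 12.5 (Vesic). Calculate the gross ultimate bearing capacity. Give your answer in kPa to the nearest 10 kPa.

tan26° = 0.4877, so N_q = e^(π×0.4877)·tan²(58°) = 4.629 × 2.561 = 11.85.
N_c = (11.85 − 1)/tan26° = 22.25.
Effective surcharge at the founding depth q = γ·D_f = 15.9 × 2 = 31.8 kPa.
q_ult = c·N_c·s_c + q·N_q + 0.5·γ·B·N_γ·s_γ
     = 6 × 22.254 × 1.07 + 31.8 × 11.854 + 0.5 × 15.9 × 3.26 × 12.5 × 0.93
     = 142.87 + 376.96 + 301.29 = 821.12 kPa.

q_ult ≈ 820 kPa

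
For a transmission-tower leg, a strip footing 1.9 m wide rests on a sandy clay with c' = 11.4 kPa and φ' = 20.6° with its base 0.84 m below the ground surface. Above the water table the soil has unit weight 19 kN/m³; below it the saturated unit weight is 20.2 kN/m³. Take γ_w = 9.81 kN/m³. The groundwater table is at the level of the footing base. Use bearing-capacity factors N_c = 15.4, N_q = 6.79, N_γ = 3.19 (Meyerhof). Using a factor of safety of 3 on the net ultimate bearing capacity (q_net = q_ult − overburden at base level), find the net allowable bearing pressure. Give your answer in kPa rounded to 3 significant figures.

q = γ·D_f = 19 × 0.84 = 15.96 kPa.
For the ½γBN_γ term take γ' = 20.2 − 9.81 = 10.39 kN/m³ (soil below base is submerged).
c·N_c = 11.4 × 15.4 = 175.56 kPa
q·N_q = 15.96 × 6.79 = 108.37 kPa
0.5·γ·B·N_γ = 0.5 × 10.39 × 1.9 × 3.19 = 31.487 kPa
q_ult = 175.56 + 108.37 + 31.487 = 315.42 kPa.
q_net = 315.42 − 15.96 = 299.46 kPa.
q_all(net) = 299.46 / 3 = 99.818 kPa.

q_all(net) ≈ 99.8 kPa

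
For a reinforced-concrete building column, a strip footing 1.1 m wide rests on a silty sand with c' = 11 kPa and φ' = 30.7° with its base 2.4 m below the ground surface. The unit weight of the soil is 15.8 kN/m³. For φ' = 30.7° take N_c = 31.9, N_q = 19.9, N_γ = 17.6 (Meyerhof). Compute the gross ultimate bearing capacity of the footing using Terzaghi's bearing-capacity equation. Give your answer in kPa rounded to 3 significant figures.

Overburden at base level: q = 15.8 × 2.4 = 37.92 kPa.
Cohesion term c·N_c = 11 × 31.9 = 350.9 kPa; surcharge term q·N_q = 37.92 × 19.9 = 754.61 kPa; self-weight term 0.5·γ·B·N_γ = 0.5 × 15.8 × 1.1 × 17.6 = 152.94 kPa.
q_ult = 350.9 + 754.61 + 152.94 = 1258.5 kPa.

q_ult ≈ 1260 kPa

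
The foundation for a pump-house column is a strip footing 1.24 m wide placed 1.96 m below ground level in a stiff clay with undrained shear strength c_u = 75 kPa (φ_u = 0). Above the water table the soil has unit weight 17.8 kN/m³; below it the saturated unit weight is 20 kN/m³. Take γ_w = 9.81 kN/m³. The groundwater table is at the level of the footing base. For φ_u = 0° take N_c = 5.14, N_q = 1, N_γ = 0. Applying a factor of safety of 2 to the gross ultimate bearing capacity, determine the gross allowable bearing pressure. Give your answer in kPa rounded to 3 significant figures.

q_all ≈ 210 kPa

Effective surcharge at the founding depth q = γ·D_f = 17.8 × 1.96 = 34.888 kPa.
q_ult = c·N_c + q·N_q
     = 75 × 5.14 + 34.888 × 1
     = 385.5 + 34.888 = 420.39 kPa.
q_all = q_ult / FS = 420.39 / 2 = 210.19 kPa.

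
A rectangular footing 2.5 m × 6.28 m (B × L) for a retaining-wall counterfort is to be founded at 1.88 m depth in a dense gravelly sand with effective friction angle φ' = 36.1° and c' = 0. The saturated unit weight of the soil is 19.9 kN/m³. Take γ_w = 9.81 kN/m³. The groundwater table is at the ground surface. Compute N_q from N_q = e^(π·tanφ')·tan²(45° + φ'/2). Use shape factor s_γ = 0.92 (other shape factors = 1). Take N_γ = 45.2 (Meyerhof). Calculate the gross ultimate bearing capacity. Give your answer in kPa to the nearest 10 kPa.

q_ult ≈ 1250 kPa

tan36.1° = 0.7292, so N_q = e^(π×0.7292)·tan²(63.05°) = 9.884 × 3.869 = 38.24.
With the water table at the surface the whole profile is submerged: γ' = 19.9 − 9.81 = 10.09 kN/m³, so q = γ'·D_f = 18.969 kPa; the same γ' applies in the ½γBN_γ term.
q_ult = q·N_q + 0.5·γ·B·N_γ·s_γ
     = 18.969 × 38.235 + 0.5 × 10.09 × 2.5 × 45.2 × 0.92
     = 725.29 + 524.48 = 1249.8 kPa.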